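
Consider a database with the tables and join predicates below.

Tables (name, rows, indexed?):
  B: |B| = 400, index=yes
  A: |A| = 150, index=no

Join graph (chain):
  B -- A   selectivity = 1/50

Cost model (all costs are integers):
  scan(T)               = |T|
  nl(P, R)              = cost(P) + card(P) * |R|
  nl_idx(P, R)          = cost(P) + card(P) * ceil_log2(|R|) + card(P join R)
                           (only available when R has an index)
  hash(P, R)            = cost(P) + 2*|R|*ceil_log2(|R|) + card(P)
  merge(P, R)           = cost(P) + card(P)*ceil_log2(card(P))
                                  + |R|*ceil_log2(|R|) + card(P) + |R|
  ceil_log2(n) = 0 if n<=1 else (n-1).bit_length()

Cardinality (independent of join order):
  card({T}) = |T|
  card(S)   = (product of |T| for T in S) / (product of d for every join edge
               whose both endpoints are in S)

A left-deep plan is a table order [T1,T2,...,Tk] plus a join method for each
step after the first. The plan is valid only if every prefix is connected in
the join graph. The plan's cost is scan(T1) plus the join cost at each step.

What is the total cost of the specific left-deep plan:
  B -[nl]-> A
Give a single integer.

step 1: scan B: cost=400, card=400
step 2: join A via nl
    card(P join A) = 400*150/(50) = 1200
    cost = 400 + 400*150 = 60400

60400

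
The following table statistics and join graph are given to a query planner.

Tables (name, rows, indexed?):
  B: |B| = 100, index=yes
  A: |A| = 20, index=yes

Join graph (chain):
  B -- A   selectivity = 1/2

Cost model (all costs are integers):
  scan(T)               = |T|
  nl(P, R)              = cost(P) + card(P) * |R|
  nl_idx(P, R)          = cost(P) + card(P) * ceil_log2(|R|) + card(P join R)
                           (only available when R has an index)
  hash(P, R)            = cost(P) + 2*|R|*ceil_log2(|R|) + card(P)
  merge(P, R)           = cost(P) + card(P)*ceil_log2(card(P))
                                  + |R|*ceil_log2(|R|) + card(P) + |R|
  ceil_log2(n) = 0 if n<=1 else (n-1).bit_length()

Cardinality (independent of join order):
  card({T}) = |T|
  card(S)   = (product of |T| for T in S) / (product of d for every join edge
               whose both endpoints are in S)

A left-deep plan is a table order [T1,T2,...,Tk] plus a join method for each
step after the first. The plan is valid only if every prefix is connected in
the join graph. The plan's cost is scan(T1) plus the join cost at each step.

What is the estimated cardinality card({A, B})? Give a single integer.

Tables in S: A(20), B(100)
Edges inside S: B-A(d=2)
numerator = 20 * 100 = 2000
denominator = 2 = 2
card(S) = 2000 / 2 = 1000

1000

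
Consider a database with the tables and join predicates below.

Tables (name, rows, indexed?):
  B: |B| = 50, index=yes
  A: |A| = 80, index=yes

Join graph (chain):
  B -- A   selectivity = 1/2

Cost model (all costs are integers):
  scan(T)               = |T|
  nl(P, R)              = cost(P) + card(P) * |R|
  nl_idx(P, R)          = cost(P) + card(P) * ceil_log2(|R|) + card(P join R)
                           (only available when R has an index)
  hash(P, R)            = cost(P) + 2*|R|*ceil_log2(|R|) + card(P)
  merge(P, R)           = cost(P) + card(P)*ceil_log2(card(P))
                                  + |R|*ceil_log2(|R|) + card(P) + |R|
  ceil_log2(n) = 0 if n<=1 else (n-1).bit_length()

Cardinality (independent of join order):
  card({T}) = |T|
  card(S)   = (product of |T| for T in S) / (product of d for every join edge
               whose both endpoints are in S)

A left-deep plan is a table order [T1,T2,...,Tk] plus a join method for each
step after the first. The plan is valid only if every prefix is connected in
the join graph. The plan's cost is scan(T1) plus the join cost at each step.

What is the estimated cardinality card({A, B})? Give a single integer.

2000

Tables in S: A(80), B(50)
Edges inside S: B-A(d=2)
numerator = 80 * 50 = 4000
denominator = 2 = 2
card(S) = 4000 / 2 = 2000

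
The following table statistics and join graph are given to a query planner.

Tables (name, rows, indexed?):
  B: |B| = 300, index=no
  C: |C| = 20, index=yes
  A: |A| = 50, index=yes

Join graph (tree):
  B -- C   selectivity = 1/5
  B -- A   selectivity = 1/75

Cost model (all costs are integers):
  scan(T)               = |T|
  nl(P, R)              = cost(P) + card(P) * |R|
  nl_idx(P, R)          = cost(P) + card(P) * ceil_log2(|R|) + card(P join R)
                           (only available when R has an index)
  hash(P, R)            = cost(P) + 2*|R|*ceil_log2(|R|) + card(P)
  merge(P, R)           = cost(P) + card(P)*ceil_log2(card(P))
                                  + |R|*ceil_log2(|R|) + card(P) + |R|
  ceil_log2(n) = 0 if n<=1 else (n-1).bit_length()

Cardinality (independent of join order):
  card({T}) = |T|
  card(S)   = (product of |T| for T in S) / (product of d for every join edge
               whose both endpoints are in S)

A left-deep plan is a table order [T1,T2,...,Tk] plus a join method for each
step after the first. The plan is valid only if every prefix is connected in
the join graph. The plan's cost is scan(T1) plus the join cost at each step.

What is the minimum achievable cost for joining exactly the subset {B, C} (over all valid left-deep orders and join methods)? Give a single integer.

Selinger DP over subsets of {B,C}:
  {B}: scan cost=300, card=300
  {C}: scan cost=20, card=20
  {BC}: card=1200; try (C,hash)→800, (C,nl_idx)→3000, (B,merge)→3140, (C,merge)→3420, (B,hash)→5440, (B,nl)→6020 …(+1); best=800 via (C,hash)

800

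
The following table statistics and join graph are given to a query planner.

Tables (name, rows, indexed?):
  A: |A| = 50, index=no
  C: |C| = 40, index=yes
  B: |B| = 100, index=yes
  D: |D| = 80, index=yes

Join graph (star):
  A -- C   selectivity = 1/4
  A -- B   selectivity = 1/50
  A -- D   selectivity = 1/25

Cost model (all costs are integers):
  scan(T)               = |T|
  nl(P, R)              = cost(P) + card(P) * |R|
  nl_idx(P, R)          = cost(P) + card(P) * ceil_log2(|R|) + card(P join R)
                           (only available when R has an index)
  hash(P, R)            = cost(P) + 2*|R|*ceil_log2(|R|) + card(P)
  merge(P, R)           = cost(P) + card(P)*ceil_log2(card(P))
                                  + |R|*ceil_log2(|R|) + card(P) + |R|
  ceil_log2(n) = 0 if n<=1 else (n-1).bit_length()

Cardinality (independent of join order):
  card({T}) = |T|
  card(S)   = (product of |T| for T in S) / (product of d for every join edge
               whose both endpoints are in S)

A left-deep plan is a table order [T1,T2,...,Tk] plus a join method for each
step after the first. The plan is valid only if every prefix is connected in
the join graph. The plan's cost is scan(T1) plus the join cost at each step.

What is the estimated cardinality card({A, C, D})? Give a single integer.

Tables in S: A(50), C(40), D(80)
Edges inside S: A-C(d=4), A-D(d=25)
numerator = 50 * 40 * 80 = 160000
denominator = 4 * 25 = 100
card(S) = 160000 / 100 = 1600

1600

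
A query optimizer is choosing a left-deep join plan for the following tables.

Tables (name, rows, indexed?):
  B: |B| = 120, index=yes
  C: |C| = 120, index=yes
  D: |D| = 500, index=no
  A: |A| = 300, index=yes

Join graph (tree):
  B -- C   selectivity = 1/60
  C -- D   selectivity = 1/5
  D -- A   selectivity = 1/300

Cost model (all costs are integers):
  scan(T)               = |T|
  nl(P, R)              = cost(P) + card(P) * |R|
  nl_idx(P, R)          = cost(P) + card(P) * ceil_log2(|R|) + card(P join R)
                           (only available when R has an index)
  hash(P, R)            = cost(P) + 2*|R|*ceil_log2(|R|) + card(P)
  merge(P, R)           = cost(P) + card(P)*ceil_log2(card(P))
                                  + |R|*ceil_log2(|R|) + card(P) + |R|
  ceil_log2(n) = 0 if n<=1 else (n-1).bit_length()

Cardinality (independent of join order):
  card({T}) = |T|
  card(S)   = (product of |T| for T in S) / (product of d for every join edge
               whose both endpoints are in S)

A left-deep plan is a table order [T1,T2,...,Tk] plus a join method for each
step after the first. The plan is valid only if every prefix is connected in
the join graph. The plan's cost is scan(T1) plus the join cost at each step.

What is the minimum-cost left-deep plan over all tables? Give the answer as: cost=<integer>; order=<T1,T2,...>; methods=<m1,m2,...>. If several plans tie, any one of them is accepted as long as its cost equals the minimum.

cost=21360; order=D,A,C,B; methods=nl_idx,hash,hash

Selinger DP (subsets sized 1..n):
  {B}: scan cost=120, card=120
  {C}: scan cost=120, card=120
  {D}: scan cost=500, card=500
  {A}: scan cost=300, card=300
  {BC}: card=240; try (C,nl_idx)→1200, (B,nl_idx)→1200, (C,hash)→1920, (B,hash)→1920, (C,merge)→2040, (B,merge)→2040 …(+2); best=1200 via (C,nl_idx)
  {CD}: card=12000; try (C,hash)→2680, (D,merge)→6080, (C,merge)→6460, (D,hash)→9240, (C,nl_idx)→16000, (D,nl)→60120 …(+1); best=2680 via (C,hash)
  {AD}: card=500; try (A,nl_idx)→5500, (A,hash)→6400, (D,merge)→8300, (A,merge)→8500, (D,hash)→9600, (D,nl)→150300 …(+1); best=5500 via (A,nl_idx)
  {BCD}: card=24000; try (D,merge)→8360, (D,hash)→10440, (B,hash)→16360, (B,nl_idx)→110680, (D,nl)→121200, (B,merge)→183640 …(+1); best=8360 via (D,merge)
  {ACD}: card=12000; try (C,hash)→7680, (C,merge)→11460, (A,hash)→20080, (C,nl_idx)→21000, (C,nl)→65500, (A,nl_idx)→122680 …(+2); best=7680 via (C,hash)
  {ABCD}: card=24000; try (B,hash)→21360, (A,hash)→37760, (B,nl_idx)→115680, (B,merge)→188640, (A,nl_idx)→248360, (A,merge)→395360 …(+2); best=21360 via (B,hash)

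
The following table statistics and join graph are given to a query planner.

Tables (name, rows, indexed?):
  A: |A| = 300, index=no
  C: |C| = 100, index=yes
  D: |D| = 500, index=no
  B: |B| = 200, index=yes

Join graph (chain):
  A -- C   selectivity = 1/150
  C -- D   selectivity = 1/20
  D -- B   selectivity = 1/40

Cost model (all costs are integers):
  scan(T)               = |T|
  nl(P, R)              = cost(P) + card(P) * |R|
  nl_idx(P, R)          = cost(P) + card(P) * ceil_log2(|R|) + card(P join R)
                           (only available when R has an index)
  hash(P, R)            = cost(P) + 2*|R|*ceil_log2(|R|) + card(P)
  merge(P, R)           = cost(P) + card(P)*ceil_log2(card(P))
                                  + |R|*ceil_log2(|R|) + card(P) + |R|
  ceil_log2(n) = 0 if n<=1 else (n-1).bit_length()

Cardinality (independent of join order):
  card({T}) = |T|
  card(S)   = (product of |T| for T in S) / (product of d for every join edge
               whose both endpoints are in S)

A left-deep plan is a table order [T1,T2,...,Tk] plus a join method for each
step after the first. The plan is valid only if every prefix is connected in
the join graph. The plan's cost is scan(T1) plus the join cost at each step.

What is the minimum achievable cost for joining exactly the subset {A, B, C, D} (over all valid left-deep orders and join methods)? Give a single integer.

17000

Selinger DP over subsets of {A,B,C,D}:
  {A}: scan cost=300, card=300
  {C}: scan cost=100, card=100
  {D}: scan cost=500, card=500
  {B}: scan cost=200, card=200
  {AC}: card=200; try (C,hash)→2000, (C,nl_idx)→2600, (A,merge)→3900, (C,merge)→4100, (A,hash)→5600, (A,nl)→30100 …(+1); best=2000 via (C,hash)
  {CD}: card=2500; try (C,hash)→2400, (D,merge)→5900, (C,merge)→6300, (C,nl_idx)→6500, (D,hash)→9200, (D,nl)→50100 …(+1); best=2400 via (C,hash)
  {BD}: card=2500; try (B,hash)→4200, (D,merge)→7000, (B,nl_idx)→7000, (B,merge)→7300, (D,hash)→9400, (D,nl)→100200 …(+1); best=4200 via (B,hash)
  {ACD}: card=5000; try (D,merge)→8800, (A,hash)→10300, (D,hash)→11200, (A,merge)→37900, (D,nl)→102000, (A,nl)→752400; best=8800 via (D,merge)
  {BCD}: card=12500; try (C,hash)→8100, (B,hash)→8100, (C,nl_idx)→34200, (B,nl_idx)→34900, (B,merge)→36700, (C,merge)→37500 …(+2); best=8100 via (C,hash)
  {ABCD}: card=25000; try (B,hash)→17000, (A,hash)→26000, (B,nl_idx)→73800, (B,merge)→80600, (A,merge)→198600, (B,nl)→1008800 …(+1); best=17000 via (B,hash)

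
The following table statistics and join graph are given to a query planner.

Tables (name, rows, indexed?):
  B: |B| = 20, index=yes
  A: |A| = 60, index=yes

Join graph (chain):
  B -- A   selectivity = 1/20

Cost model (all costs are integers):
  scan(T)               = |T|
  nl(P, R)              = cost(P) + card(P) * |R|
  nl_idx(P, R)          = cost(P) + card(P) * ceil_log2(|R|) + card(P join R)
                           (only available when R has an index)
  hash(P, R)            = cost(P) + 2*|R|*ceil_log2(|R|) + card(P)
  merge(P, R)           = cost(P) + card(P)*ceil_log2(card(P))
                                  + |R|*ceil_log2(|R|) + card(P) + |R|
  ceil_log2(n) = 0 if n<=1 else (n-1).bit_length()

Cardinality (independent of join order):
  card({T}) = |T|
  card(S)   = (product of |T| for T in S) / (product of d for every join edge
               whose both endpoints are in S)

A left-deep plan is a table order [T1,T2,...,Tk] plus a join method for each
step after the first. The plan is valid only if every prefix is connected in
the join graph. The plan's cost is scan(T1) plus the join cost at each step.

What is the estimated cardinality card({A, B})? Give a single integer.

Tables in S: A(60), B(20)
Edges inside S: B-A(d=20)
numerator = 60 * 20 = 1200
denominator = 20 = 20
card(S) = 1200 / 20 = 60

60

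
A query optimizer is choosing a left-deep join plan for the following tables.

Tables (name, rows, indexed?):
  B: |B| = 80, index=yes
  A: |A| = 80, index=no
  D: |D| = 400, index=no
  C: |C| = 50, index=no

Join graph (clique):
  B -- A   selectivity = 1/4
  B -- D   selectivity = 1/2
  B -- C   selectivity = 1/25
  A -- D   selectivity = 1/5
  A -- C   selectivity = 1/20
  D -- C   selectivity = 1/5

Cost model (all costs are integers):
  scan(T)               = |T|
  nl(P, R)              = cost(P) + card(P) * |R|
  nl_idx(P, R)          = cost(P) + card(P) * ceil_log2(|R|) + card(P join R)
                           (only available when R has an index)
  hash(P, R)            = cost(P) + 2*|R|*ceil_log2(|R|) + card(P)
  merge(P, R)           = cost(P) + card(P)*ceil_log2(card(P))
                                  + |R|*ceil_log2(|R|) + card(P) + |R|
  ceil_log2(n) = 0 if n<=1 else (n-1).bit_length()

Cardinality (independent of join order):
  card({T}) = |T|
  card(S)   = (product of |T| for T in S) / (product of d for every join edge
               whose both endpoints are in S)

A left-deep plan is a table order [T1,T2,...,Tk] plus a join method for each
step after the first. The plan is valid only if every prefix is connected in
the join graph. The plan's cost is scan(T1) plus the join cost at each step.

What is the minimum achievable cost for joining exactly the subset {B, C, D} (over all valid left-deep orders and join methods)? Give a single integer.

Selinger DP over subsets of {B,C,D}:
  {B}: scan cost=80, card=80
  {D}: scan cost=400, card=400
  {C}: scan cost=50, card=50
  {BD}: card=16000; try (B,hash)→1920, (D,merge)→4720, (B,merge)→5040, (D,hash)→7360, (B,nl_idx)→19200, (D,nl)→32080 …(+1); best=1920 via (B,hash)
  {BC}: card=160; try (B,nl_idx)→560, (C,hash)→760, (B,merge)→1040, (C,merge)→1070, (B,hash)→1220, (B,nl)→4050 …(+1); best=560 via (B,nl_idx)
  {CD}: card=4000; try (C,hash)→1400, (D,merge)→4400, (C,merge)→4750, (D,hash)→7300, (D,nl)→20050, (C,nl)→20400; best=1400 via (C,hash)
  {BCD}: card=6400; try (D,merge)→6000, (B,hash)→6520, (D,hash)→7920, (C,hash)→18520, (B,nl_idx)→35800, (B,merge)→54040 …(+4); best=6000 via (D,merge)

6000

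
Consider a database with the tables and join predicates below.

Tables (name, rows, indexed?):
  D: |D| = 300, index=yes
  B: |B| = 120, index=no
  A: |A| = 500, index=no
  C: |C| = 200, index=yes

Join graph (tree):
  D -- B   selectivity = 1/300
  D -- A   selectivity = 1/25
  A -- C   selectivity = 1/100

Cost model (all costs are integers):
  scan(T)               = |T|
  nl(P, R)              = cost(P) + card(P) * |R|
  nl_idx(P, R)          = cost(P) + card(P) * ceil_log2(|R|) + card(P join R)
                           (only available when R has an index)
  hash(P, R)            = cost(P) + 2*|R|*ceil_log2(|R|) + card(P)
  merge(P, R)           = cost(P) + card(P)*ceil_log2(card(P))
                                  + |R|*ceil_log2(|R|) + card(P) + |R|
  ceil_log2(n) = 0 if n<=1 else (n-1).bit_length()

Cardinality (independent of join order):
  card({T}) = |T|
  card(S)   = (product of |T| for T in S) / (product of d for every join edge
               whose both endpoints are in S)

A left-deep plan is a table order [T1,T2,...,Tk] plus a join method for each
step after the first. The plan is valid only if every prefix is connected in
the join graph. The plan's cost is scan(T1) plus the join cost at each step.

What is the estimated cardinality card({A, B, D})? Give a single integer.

2400

Tables in S: A(500), B(120), D(300)
Edges inside S: D-B(d=300), D-A(d=25)
numerator = 500 * 120 * 300 = 18000000
denominator = 300 * 25 = 7500
card(S) = 18000000 / 7500 = 2400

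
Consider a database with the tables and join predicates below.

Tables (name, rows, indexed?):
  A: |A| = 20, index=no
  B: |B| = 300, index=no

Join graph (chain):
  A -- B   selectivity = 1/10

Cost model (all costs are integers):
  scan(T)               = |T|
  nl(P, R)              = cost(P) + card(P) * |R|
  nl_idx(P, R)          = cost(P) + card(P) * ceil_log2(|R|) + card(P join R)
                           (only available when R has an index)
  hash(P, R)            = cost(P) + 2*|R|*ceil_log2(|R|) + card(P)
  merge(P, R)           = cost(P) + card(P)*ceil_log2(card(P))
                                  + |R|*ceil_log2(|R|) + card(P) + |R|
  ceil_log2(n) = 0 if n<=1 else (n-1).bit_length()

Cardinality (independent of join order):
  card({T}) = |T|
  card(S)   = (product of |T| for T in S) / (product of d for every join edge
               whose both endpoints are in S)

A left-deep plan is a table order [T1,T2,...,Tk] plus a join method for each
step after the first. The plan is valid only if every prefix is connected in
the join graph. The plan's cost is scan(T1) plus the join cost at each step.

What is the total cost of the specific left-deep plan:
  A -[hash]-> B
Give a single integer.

step 1: scan A: cost=20, card=20
step 2: join B via hash
    card(P join B) = 20*300/(10) = 600
    cost = 20 + 2*300*9 + 20 = 5440

5440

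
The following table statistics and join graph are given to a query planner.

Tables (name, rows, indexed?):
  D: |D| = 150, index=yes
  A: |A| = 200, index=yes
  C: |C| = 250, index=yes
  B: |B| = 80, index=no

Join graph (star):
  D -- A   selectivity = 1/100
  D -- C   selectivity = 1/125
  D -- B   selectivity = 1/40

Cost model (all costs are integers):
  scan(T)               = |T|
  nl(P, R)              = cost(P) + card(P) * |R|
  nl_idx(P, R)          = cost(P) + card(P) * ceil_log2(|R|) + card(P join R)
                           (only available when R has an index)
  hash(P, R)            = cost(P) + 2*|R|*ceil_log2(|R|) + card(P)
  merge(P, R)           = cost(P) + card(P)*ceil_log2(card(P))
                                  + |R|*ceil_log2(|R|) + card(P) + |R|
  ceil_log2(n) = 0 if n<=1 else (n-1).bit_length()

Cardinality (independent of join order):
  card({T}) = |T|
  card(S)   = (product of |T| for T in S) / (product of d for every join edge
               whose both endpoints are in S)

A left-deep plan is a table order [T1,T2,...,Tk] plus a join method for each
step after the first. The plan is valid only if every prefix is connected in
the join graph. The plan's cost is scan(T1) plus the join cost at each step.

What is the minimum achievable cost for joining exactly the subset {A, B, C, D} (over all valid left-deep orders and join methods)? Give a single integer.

6370

Selinger DP over subsets of {A,B,C,D}:
  {D}: scan cost=150, card=150
  {A}: scan cost=200, card=200
  {C}: scan cost=250, card=250
  {B}: scan cost=80, card=80
  {AD}: card=300; try (A,nl_idx)→1650, (D,nl_idx)→2100, (D,hash)→2800, (A,merge)→3300, (D,merge)→3350, (A,hash)→3500 …(+2); best=1650 via (A,nl_idx)
  {CD}: card=300; try (C,nl_idx)→1650, (D,nl_idx)→2550, (D,hash)→2900, (C,merge)→3750, (D,merge)→3850, (C,hash)→4300 …(+2); best=1650 via (C,nl_idx)
  {BD}: card=300; try (D,nl_idx)→1020, (B,hash)→1420, (D,merge)→2070, (B,merge)→2140, (D,hash)→2560, (D,nl)→12080 …(+1); best=1020 via (D,nl_idx)
  {ACD}: card=600; try (C,nl_idx)→4650, (A,nl_idx)→4650, (A,hash)→5150, (C,hash)→5950, (A,merge)→6450, (C,merge)→6900 …(+2); best=4650 via (C,nl_idx)
  {ABD}: card=600; try (B,hash)→3070, (A,nl_idx)→4020, (A,hash)→4520, (B,merge)→5290, (A,merge)→5820, (B,nl)→25650 …(+1); best=3070 via (B,hash)
  {BCD}: card=600; try (B,hash)→3070, (C,nl_idx)→4020, (B,merge)→5290, (C,hash)→5320, (C,merge)→6270, (B,nl)→25650 …(+1); best=3070 via (B,hash)
  {ABCD}: card=1200; try (B,hash)→6370, (A,hash)→6870, (C,hash)→7670, (C,nl_idx)→9070, (A,nl_idx)→9070, (A,merge)→11470 …(+5); best=6370 via (B,hash)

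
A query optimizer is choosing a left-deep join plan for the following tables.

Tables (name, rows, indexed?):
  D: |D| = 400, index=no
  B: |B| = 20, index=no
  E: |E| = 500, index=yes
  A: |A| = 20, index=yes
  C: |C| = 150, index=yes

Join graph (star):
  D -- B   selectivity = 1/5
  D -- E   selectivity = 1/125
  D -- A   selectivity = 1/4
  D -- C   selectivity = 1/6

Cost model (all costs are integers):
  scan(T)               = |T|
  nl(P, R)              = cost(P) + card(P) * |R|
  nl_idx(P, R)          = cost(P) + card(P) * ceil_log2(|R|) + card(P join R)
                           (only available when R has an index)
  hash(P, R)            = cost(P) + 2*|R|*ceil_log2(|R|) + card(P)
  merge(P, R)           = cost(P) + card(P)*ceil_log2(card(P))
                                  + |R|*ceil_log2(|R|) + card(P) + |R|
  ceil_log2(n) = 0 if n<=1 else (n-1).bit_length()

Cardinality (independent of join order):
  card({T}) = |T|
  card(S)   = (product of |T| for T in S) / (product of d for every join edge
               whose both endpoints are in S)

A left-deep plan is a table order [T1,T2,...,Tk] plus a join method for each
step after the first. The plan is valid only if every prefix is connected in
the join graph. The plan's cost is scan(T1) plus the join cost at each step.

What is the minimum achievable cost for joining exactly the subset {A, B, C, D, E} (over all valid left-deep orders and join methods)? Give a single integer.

48400

Selinger DP over subsets of {A,B,C,D,E}:
  {D}: scan cost=400, card=400
  {B}: scan cost=20, card=20
  {E}: scan cost=500, card=500
  {A}: scan cost=20, card=20
  {C}: scan cost=150, card=150
  {BD}: card=1600; try (B,hash)→1000, (D,merge)→4140, (B,merge)→4520, (D,hash)→7240, (D,nl)→8020, (B,nl)→8400; best=1000 via (B,hash)
  {DE}: card=1600; try (E,nl_idx)→5600, (D,hash)→8200, (E,merge)→9400, (D,merge)→9500, (E,hash)→9800, (E,nl)→200400 …(+1); best=5600 via (E,nl_idx)
  {AD}: card=2000; try (A,hash)→1000, (D,merge)→4140, (A,nl_idx)→4400, (A,merge)→4520, (D,hash)→7240, (D,nl)→8020 …(+1); best=1000 via (A,hash)
  {CD}: card=10000; try (C,hash)→3200, (D,merge)→5500, (C,merge)→5750, (D,hash)→7500, (C,nl_idx)→13600, (D,nl)→60150 …(+1); best=3200 via (C,hash)
  {BDE}: card=6400; try (B,hash)→7400, (E,hash)→11600, (E,nl_idx)→21800, (B,merge)→24920, (E,merge)→25200, (B,nl)→37600 …(+1); best=7400 via (B,hash)
  {ABD}: card=8000; try (A,hash)→2800, (B,hash)→3200, (A,nl_idx)→17000, (A,merge)→20320, (B,merge)→25120, (A,nl)→33000 …(+1); best=2800 via (A,hash)
  {BCD}: card=40000; try (C,hash)→5000, (B,hash)→13400, (C,merge)→21550, (C,nl_idx)→53800, (B,merge)→153320, (B,nl)→203200 …(+1); best=5000 via (C,hash)
  {ADE}: card=8000; try (A,hash)→7400, (E,hash)→12000, (A,nl_idx)→21600, (A,merge)→24920, (E,nl_idx)→27000, (E,merge)→30000 …(+2); best=7400 via (A,hash)
  {CDE}: card=40000; try (C,hash)→9600, (E,hash)→22200, (C,merge)→26150, (C,nl_idx)→58400, (E,nl_idx)→133200, (E,merge)→158200 …(+2); best=9600 via (C,hash)
  {ACD}: card=50000; try (C,hash)→5400, (A,hash)→13400, (C,merge)→26350, (C,nl_idx)→67000, (A,nl_idx)→103200, (A,merge)→153320 …(+2); best=5400 via (C,hash)
  {ABDE}: card=32000; try (A,hash)→14000, (B,hash)→15600, (E,hash)→19800, (A,nl_idx)→71400, (A,merge)→97120, (E,nl_idx)→106800 …(+5); best=14000 via (A,hash)
  {BCDE}: card=160000; try (C,hash)→16200, (B,hash)→49800, (E,hash)→54000, (C,merge)→98350, (C,nl_idx)→218600, (E,nl_idx)→525000 …(+5); best=16200 via (C,hash)
  {ABCD}: card=200000; try (C,hash)→13200, (A,hash)→45200, (B,hash)→55600, (C,merge)→116150, (C,nl_idx)→266800, (A,nl_idx)→405000 …(+5); best=13200 via (C,hash)
  {ACDE}: card=200000; try (C,hash)→17800, (A,hash)→49800, (E,hash)→64400, (C,merge)→120750, (C,nl_idx)→271400, (A,nl_idx)→409600 …(+6); best=17800 via (C,hash)
  {ABCDE}: card=800000; try (C,hash)→48400, (A,hash)→176400, (B,hash)→218000, (E,hash)→222200, (C,merge)→527350, (C,nl_idx)→1070000 …(+9); best=48400 via (C,hash)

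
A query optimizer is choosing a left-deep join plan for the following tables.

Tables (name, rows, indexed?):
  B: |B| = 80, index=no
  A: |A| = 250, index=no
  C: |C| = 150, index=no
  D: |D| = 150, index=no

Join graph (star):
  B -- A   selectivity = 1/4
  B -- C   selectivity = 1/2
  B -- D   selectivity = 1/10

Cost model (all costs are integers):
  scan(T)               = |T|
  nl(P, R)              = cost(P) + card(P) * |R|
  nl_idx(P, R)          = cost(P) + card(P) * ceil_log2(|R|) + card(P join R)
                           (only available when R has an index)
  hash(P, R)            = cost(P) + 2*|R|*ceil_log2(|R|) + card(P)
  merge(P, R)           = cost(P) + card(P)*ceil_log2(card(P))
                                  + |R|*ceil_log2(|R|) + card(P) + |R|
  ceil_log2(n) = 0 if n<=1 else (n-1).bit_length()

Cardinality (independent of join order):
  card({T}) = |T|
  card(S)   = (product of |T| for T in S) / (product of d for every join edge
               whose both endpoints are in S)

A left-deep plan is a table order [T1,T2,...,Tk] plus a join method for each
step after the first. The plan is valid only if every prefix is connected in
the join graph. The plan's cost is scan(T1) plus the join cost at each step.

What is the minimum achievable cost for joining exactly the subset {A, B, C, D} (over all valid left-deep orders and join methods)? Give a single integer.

84020

Selinger DP over subsets of {A,B,C,D}:
  {B}: scan cost=80, card=80
  {A}: scan cost=250, card=250
  {C}: scan cost=150, card=150
  {D}: scan cost=150, card=150
  {AB}: card=5000; try (B,hash)→1620, (A,merge)→2970, (B,merge)→3140, (A,hash)→4160, (A,nl)→20080, (B,nl)→20250; best=1620 via (B,hash)
  {BC}: card=6000; try (B,hash)→1420, (C,merge)→2070, (B,merge)→2140, (C,hash)→2560, (C,nl)→12080, (B,nl)→12150; best=1420 via (B,hash)
  {BD}: card=1200; try (B,hash)→1420, (D,merge)→2070, (B,merge)→2140, (D,hash)→2560, (D,nl)→12080, (B,nl)→12150; best=1420 via (B,hash)
  {ABC}: card=375000; try (C,hash)→9020, (A,hash)→11420, (C,merge)→72970, (A,merge)→87670, (C,nl)→751620, (A,nl)→1501420; best=9020 via (C,hash)
  {ABD}: card=75000; try (A,hash)→6620, (D,hash)→9020, (A,merge)→18070, (D,merge)→72970, (A,nl)→301420, (D,nl)→751620; best=6620 via (A,hash)
  {BCD}: card=90000; try (C,hash)→5020, (D,hash)→9820, (C,merge)→17170, (D,merge)→86770, (C,nl)→181420, (D,nl)→901420; best=5020 via (C,hash)
  {ABCD}: card=5625000; try (C,hash)→84020, (A,hash)→99020, (D,hash)→386420, (C,merge)→1357970, (A,merge)→1627270, (D,merge)→7510370 …(+3); best=84020 via (C,hash)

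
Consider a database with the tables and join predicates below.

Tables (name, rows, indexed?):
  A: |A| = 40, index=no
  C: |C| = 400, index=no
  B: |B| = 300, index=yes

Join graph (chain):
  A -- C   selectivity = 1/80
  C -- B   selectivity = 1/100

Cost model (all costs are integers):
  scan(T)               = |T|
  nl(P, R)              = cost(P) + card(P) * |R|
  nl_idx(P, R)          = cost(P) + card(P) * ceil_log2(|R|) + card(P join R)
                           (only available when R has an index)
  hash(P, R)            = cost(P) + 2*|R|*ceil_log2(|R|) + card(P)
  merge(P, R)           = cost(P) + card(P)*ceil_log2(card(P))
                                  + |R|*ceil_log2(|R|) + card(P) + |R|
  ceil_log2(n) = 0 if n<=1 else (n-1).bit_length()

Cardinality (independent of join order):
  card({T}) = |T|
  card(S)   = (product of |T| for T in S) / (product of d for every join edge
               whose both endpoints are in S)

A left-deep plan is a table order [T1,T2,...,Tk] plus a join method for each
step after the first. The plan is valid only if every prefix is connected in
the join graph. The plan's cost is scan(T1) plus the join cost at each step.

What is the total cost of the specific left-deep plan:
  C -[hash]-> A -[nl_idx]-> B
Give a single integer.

3680

step 1: scan C: cost=400, card=400
step 2: join A via hash
    card(P join A) = 400*40/(80) = 200
    cost = 400 + 2*40*6 + 400 = 1280
step 3: join B via nl_idx
    card(P join B) = 200*300/(100) = 600
    cost = 1280 + 200*9 + 600 = 3680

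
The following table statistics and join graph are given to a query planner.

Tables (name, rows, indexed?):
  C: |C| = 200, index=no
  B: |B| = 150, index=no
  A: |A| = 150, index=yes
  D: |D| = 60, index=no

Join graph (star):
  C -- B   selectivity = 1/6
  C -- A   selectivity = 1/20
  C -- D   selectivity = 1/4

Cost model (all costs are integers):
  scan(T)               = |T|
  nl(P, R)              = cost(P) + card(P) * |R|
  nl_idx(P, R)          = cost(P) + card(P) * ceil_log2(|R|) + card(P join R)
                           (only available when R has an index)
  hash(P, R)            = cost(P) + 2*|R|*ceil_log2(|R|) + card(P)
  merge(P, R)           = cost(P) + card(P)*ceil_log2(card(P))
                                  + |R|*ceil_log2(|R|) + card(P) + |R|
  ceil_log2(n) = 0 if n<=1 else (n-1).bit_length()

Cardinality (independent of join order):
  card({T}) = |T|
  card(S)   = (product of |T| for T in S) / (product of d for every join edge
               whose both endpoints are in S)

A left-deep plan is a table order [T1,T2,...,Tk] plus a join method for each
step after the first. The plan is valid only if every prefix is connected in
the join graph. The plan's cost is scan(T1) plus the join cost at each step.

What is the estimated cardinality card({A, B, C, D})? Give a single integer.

Tables in S: A(150), B(150), C(200), D(60)
Edges inside S: C-B(d=6), C-A(d=20), C-D(d=4)
numerator = 150 * 150 * 200 * 60 = 270000000
denominator = 6 * 20 * 4 = 480
card(S) = 270000000 / 480 = 562500

562500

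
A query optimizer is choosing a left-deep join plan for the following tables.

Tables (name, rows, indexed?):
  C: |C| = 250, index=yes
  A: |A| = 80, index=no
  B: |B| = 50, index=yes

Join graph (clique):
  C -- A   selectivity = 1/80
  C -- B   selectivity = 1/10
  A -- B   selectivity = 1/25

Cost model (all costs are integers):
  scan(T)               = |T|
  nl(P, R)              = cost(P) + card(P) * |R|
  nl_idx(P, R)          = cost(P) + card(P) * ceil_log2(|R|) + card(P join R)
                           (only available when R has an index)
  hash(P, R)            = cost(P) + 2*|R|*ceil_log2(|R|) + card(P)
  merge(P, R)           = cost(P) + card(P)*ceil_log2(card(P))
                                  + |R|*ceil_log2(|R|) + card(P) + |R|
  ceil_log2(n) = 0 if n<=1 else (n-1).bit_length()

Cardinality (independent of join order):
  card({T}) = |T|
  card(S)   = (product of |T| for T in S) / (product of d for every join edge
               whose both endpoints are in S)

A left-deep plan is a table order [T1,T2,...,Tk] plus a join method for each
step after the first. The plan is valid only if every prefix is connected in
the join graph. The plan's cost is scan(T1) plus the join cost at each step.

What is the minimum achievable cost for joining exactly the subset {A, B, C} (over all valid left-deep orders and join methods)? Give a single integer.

Selinger DP over subsets of {A,B,C}:
  {C}: scan cost=250, card=250
  {A}: scan cost=80, card=80
  {B}: scan cost=50, card=50
  {AC}: card=250; try (C,nl_idx)→970, (A,hash)→1620, (C,merge)→2970, (A,merge)→3140, (C,hash)→4160, (C,nl)→20080 …(+1); best=970 via (C,nl_idx)
  {BC}: card=1250; try (B,hash)→1100, (C,nl_idx)→1700, (C,merge)→2650, (B,merge)→2850, (B,nl_idx)→3000, (C,hash)→4100 …(+2); best=1100 via (B,hash)
  {AB}: card=160; try (B,nl_idx)→720, (B,hash)→760, (A,merge)→1040, (B,merge)→1070, (A,hash)→1220, (A,nl)→4050 …(+1); best=720 via (B,nl_idx)
  {ABC}: card=50; try (B,hash)→1820, (C,nl_idx)→2050, (B,nl_idx)→2520, (A,hash)→3470, (B,merge)→3570, (C,merge)→4410 …(+5); best=1820 via (B,hash)

1820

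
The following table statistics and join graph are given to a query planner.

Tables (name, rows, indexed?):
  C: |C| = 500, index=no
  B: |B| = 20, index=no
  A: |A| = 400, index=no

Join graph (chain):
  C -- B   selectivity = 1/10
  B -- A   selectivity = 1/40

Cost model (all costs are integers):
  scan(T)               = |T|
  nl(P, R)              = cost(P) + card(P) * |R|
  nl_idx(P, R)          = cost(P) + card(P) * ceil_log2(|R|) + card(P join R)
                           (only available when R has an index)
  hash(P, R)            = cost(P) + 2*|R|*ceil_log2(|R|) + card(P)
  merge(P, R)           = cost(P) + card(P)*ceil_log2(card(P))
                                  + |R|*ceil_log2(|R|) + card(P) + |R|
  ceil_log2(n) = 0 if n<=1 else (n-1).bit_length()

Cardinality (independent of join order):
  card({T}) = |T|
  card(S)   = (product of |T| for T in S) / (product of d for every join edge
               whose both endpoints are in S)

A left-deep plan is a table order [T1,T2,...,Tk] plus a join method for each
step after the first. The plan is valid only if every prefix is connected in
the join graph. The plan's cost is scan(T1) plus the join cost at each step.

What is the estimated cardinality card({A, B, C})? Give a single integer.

10000

Tables in S: A(400), B(20), C(500)
Edges inside S: C-B(d=10), B-A(d=40)
numerator = 400 * 20 * 500 = 4000000
denominator = 10 * 40 = 400
card(S) = 4000000 / 400 = 10000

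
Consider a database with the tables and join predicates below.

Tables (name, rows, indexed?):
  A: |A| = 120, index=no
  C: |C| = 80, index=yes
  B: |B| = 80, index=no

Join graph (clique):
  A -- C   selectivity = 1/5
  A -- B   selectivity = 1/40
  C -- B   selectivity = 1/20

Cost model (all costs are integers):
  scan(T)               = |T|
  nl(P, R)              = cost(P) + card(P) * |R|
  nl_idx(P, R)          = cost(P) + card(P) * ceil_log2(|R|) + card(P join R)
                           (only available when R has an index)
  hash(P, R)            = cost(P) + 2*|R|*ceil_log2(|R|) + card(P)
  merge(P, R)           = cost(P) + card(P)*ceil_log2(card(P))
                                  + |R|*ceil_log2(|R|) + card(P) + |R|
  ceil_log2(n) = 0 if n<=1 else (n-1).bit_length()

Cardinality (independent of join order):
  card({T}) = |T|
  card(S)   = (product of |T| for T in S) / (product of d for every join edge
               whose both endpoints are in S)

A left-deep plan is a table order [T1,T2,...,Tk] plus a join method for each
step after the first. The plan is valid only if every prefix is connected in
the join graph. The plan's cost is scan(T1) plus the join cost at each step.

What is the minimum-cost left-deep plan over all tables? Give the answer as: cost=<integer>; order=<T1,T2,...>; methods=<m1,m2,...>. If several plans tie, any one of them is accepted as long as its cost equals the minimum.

cost=2720; order=A,B,C; methods=hash,hash

Selinger DP (subsets sized 1..n):
  {A}: scan cost=120, card=120
  {C}: scan cost=80, card=80
  {B}: scan cost=80, card=80
  {AC}: card=1920; try (C,hash)→1360, (A,merge)→1680, (C,merge)→1720, (A,hash)→1840, (C,nl_idx)→2880, (A,nl)→9680 …(+1); best=1360 via (C,hash)
  {AB}: card=240; try (B,hash)→1360, (A,merge)→1680, (B,merge)→1720, (A,hash)→1840, (A,nl)→9680, (B,nl)→9720; best=1360 via (B,hash)
  {BC}: card=320; try (C,nl_idx)→960, (C,hash)→1280, (B,hash)→1280, (C,merge)→1360, (B,merge)→1360, (C,nl)→6480 …(+1); best=960 via (C,nl_idx)
  {ABC}: card=192; try (C,hash)→2720, (A,hash)→2960, (C,nl_idx)→3232, (C,merge)→4160, (B,hash)→4400, (A,merge)→5120 …(+4); best=2720 via (C,hash)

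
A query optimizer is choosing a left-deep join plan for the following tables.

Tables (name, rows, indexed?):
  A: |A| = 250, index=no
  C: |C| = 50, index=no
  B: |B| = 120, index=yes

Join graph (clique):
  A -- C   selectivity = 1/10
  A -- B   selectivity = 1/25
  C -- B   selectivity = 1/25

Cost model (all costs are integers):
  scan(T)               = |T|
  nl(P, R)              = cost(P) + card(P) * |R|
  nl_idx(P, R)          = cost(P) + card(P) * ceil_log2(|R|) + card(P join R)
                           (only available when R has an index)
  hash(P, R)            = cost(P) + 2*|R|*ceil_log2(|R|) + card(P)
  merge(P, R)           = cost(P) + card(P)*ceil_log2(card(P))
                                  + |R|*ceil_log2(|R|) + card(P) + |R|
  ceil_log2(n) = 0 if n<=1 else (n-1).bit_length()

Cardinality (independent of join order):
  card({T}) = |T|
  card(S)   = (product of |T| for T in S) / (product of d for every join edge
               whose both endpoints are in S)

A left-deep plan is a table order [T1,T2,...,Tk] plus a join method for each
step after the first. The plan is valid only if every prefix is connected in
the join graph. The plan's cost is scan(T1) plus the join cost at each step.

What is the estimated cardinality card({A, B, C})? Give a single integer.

Tables in S: A(250), B(120), C(50)
Edges inside S: A-C(d=10), A-B(d=25), C-B(d=25)
numerator = 250 * 120 * 50 = 1500000
denominator = 10 * 25 * 25 = 6250
card(S) = 1500000 / 6250 = 240

240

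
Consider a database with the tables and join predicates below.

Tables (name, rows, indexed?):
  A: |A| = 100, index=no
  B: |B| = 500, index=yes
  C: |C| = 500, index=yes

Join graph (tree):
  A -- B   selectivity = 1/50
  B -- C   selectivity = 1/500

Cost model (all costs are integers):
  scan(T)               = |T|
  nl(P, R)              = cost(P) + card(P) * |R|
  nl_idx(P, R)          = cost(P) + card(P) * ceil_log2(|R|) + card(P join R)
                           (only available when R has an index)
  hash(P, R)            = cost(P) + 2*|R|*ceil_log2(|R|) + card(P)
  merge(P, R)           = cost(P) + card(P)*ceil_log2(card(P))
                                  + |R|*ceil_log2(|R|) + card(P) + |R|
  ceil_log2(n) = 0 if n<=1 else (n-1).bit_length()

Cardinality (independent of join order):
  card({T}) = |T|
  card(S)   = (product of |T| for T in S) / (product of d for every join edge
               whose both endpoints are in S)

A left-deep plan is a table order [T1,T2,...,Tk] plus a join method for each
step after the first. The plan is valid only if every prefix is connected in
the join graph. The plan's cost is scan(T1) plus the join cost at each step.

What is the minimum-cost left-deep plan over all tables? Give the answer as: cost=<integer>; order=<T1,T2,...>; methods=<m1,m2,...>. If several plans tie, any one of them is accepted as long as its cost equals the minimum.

Selinger DP (subsets sized 1..n):
  {A}: scan cost=100, card=100
  {B}: scan cost=500, card=500
  {C}: scan cost=500, card=500
  {AB}: card=1000; try (B,nl_idx)→2000, (A,hash)→2400, (B,merge)→5900, (A,merge)→6300, (B,hash)→9200, (B,nl)→50100 …(+1); best=2000 via (B,nl_idx)
  {BC}: card=500; try (C,nl_idx)→5500, (B,nl_idx)→5500, (C,hash)→10000, (B,hash)→10000, (C,merge)→10500, (B,merge)→10500 …(+2); best=5500 via (C,nl_idx)
  {ABC}: card=1000; try (A,hash)→7400, (A,merge)→11300, (C,hash)→12000, (C,nl_idx)→12000, (C,merge)→18000, (A,nl)→55500 …(+1); best=7400 via (A,hash)

cost=7400; order=B,C,A; methods=nl_idx,hash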